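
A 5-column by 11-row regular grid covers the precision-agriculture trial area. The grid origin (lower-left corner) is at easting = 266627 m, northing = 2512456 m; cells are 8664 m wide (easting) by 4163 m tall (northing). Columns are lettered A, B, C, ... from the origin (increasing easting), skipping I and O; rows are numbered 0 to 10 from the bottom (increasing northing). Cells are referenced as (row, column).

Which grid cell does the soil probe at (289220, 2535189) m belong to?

Column index: ⌊(289220 − 266627) / 8664⌋ = ⌊2.608⌋ = 2 → column C
Row offset from origin: ⌊(2535189 − 2512456) / 4163⌋ = ⌊5.461⌋ = 5 → row 5

(5, C)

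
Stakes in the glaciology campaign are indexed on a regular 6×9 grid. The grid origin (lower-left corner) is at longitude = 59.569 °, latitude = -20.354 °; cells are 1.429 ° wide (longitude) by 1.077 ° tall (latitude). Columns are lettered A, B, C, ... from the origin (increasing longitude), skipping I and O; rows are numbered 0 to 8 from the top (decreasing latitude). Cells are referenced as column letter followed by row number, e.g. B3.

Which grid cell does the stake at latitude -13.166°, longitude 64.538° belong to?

Column index: ⌊(64.538 − 59.569) / 1.429⌋ = ⌊3.477⌋ = 3 → column D
Row offset from origin: ⌊(-13.166 − -20.354) / 1.077⌋ = ⌊6.674⌋ = 6 → row 2 (counted from top)

D2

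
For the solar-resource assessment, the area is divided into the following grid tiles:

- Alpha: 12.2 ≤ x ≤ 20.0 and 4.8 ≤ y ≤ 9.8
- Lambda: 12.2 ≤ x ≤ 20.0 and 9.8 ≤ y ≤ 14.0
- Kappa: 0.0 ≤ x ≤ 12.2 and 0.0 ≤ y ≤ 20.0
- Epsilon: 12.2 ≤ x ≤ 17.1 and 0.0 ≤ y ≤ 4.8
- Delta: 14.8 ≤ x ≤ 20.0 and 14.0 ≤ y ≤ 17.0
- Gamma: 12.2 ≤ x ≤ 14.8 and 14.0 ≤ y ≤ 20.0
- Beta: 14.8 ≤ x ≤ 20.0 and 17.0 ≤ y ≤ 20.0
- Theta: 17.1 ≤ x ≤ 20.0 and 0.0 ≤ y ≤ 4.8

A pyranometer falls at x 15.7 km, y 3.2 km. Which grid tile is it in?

Epsilon

The point has x = 15.7 and y = 3.2.
Only Epsilon satisfies 12.2 ≤ x ≤ 17.1 and 0.0 ≤ y ≤ 4.8.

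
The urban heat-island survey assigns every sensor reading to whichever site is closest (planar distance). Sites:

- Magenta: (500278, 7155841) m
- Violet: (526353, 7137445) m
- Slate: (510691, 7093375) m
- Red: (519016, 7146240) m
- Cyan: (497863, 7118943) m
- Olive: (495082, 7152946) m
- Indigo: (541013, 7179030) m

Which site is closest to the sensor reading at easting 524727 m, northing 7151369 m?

Red

Squared distances to each site:
Magenta: 617752385.000; Violet: 196521652.000; Slate: 3560313332.000; Red: 58922162.000; Cyan: 1773119972.000; Olive: 881312954.000; Indigo: 1030364717.000.
Minimum at Red.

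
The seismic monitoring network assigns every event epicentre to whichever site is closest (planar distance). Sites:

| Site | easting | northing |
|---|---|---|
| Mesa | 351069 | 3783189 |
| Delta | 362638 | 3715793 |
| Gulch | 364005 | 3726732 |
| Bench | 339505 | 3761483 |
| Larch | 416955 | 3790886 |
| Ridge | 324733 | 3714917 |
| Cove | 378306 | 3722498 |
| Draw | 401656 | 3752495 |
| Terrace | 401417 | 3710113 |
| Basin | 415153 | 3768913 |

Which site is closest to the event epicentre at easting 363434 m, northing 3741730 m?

Squared distances to each site:
Mesa: 1871741906.000; Delta: 673361585.000; Gulch: 225266045.000; Bench: 962778050.000; Larch: 5280809777.000; Ridge: 2216704370.000; Cove: 591046208.000; Draw: 1576806509.000; Terrace: 2442342978.000; Basin: 3413770450.000.
Minimum at Gulch.

Gulch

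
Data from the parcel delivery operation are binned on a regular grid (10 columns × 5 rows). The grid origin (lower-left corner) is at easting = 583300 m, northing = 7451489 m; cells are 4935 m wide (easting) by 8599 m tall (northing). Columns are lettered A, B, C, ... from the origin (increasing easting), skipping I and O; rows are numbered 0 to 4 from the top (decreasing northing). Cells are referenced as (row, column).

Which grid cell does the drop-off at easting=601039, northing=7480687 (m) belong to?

Column index: ⌊(601039 − 583300) / 4935⌋ = ⌊3.595⌋ = 3 → column D
Row offset from origin: ⌊(7480687 − 7451489) / 8599⌋ = ⌊3.396⌋ = 3 → row 1 (counted from top)

(1, D)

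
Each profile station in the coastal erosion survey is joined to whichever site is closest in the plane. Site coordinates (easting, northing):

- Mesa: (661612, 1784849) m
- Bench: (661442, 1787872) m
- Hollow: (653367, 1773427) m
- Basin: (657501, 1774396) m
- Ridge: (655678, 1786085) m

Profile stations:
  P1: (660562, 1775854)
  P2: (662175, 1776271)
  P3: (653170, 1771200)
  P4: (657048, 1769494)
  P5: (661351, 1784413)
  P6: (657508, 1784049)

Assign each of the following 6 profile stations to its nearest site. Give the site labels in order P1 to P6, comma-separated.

Basin, Basin, Hollow, Basin, Mesa, Ridge

P1 → Basin (d²=11495485.00)
P2 → Basin (d²=25361901.00)
P3 → Hollow (d²=4998338.00)
P4 → Basin (d²=24234813.00)
P5 → Mesa (d²=258217.00)
P6 → Ridge (d²=7494196.00)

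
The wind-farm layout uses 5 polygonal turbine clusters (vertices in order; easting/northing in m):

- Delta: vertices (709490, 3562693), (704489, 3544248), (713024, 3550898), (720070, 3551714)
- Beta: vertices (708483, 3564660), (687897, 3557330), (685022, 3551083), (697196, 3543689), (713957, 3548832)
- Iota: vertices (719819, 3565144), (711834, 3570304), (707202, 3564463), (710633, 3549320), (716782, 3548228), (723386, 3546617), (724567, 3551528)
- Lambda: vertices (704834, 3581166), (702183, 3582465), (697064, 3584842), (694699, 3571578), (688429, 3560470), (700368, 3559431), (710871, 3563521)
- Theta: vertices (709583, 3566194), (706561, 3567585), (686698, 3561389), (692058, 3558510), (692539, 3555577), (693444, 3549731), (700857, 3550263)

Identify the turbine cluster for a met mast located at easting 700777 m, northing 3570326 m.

Cast a ray rightward from (700777, 3570326). For each polygon, the edges (by vertex number in listed order) whose endpoints lie on opposite sides of northing = 3570326, where each meets that height, and whether that is right or left of the point:
Delta: no edge straddles that height → 0 crossings.
Beta: no edge straddles that height → 0 crossings.
Iota: no edge straddles that height → 0 crossings.
Lambda: 4–5 at easting≈693992.3 (left), 7–1 at easting≈708542.8 (right) → 1 crossing.
Theta: no edge straddles that height → 0 crossings.
Only Lambda has an odd count, so the point is inside Lambda.

Lambda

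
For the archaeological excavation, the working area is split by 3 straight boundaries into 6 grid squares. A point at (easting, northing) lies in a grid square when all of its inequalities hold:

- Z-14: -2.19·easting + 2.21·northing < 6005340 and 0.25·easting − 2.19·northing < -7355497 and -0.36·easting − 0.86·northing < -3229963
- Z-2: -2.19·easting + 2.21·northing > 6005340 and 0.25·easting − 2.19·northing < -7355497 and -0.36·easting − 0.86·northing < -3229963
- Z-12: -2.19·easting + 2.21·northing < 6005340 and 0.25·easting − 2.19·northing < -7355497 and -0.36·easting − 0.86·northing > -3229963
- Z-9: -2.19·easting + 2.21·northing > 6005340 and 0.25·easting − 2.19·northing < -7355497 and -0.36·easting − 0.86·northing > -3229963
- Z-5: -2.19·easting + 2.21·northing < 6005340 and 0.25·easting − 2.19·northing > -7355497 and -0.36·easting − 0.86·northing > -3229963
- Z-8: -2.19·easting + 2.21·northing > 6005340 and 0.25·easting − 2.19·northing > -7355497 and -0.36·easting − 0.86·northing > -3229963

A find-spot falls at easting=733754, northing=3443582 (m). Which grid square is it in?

Z-12

-2.19·733754 + 2.21·3443582 = 6003394.960, which is < 6005340
0.25·733754 − 2.19·3443582 = -7358006.080, which is < -7355497
-0.36·733754 − 0.86·3443582 = -3225631.960, which is > -3229963
This sign pattern matches Z-12.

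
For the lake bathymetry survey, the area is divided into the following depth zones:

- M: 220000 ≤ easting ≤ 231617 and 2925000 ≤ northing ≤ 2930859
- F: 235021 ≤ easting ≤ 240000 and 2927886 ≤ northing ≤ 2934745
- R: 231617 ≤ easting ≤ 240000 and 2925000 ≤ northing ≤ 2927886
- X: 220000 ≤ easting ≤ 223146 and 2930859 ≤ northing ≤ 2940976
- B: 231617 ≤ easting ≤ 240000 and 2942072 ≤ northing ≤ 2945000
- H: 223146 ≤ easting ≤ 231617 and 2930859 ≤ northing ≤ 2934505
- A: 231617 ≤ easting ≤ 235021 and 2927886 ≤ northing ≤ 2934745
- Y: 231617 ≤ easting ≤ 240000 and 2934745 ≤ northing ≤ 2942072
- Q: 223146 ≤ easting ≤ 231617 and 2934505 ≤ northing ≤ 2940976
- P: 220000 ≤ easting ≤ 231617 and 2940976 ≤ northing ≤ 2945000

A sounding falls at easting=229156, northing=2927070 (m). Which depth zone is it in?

M

The point has easting = 229156 and northing = 2927070.
Only M satisfies 220000 ≤ easting ≤ 231617 and 2925000 ≤ northing ≤ 2930859.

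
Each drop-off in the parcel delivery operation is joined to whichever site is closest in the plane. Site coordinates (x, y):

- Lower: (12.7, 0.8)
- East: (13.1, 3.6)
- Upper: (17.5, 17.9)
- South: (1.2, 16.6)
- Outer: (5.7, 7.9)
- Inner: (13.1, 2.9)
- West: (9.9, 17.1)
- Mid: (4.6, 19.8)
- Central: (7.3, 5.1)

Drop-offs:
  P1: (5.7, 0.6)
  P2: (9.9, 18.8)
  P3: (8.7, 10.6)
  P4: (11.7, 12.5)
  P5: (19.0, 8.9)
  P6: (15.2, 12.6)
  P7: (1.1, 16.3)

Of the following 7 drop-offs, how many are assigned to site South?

1

P1 → Central
P2 → West
P3 → Outer
P4 → West
P5 → East
P6 → Upper
P7 → South
1 of the 7 goes to South.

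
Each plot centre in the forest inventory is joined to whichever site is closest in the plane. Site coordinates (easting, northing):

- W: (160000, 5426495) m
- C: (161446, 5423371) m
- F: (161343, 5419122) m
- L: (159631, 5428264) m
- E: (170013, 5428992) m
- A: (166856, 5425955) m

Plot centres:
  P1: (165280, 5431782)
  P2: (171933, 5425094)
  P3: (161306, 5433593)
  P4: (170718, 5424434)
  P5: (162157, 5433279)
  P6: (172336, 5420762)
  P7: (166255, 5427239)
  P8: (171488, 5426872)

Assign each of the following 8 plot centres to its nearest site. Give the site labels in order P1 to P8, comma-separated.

P1 → E (d²=30185389.00)
P2 → E (d²=18880804.00)
P3 → L (d²=31203866.00)
P4 → A (d²=17228485.00)
P5 → L (d²=31530901.00)
P6 → A (d²=56997649.00)
P7 → A (d²=2009857.00)
P8 → E (d²=6670025.00)

E, E, L, A, L, A, A, E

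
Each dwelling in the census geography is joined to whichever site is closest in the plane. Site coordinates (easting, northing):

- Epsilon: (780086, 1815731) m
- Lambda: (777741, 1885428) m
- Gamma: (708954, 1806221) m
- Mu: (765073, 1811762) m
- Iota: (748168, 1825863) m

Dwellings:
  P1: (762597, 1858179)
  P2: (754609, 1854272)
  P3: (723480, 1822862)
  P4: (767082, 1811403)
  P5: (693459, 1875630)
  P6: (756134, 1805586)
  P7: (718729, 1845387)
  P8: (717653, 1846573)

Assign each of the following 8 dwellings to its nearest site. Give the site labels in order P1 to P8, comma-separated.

P1 → Lambda (d²=971848737.00)
P2 → Iota (d²=848557762.00)
P3 → Gamma (d²=487927557.00)
P4 → Mu (d²=4164962.00)
P5 → Gamma (d²=5057704306.00)
P6 → Mu (d²=118048697.00)
P7 → Iota (d²=1247841297.00)
P8 → Iota (d²=1360069325.00)

Lambda, Iota, Gamma, Mu, Gamma, Mu, Iota, Iota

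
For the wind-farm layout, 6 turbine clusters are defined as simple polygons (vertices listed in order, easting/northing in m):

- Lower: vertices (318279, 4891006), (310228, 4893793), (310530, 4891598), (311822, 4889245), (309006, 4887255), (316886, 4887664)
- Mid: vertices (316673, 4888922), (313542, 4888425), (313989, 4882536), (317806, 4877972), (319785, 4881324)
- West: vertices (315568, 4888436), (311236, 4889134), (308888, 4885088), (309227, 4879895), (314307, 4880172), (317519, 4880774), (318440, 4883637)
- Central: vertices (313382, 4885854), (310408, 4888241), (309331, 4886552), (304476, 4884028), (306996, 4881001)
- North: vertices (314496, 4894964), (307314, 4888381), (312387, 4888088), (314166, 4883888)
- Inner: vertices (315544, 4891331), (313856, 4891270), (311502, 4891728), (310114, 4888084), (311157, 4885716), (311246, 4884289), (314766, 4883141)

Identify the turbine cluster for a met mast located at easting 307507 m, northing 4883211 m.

Central

Cast a ray rightward from (307507, 4883211). For each polygon, the edges (by vertex number in listed order) whose endpoints lie on opposite sides of northing = 4883211, where each meets that height, and whether that is right or left of the point:
Lower: no edge straddles that height → 0 crossings.
Mid: 2–3 at easting≈313937.8 (right), 5–1 at easting≈319012.1 (right) → 2 crossings.
West: 3–4 at easting≈309010.5 (right), 6–7 at easting≈318303.0 (right) → 2 crossings.
Central: 4–5 at easting≈305156.2 (left), 5–1 at easting≈309904.1 (right) → 1 crossing.
North: no edge straddles that height → 0 crossings.
Inner: 6–7 at easting≈314551.4 (right), 7–1 at easting≈314772.6 (right) → 2 crossings.
Only Central has an odd count, so the point is inside Central.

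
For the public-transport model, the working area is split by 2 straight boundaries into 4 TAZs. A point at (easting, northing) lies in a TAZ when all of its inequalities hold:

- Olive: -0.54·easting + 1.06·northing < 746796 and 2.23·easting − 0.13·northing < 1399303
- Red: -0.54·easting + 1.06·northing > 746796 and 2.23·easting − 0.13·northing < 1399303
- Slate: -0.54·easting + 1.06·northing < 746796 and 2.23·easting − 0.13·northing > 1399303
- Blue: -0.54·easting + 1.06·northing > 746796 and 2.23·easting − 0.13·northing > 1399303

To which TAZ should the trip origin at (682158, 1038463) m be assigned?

-0.54·682158 + 1.06·1038463 = 732405.460, which is < 746796
2.23·682158 − 0.13·1038463 = 1386212.150, which is < 1399303
This sign pattern matches Olive.

Olive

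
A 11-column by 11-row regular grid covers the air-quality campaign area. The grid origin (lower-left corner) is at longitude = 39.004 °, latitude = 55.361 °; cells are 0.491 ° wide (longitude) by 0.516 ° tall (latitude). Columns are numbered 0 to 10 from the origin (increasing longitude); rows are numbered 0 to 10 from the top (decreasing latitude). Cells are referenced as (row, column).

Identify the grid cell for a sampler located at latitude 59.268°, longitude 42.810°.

(3, 7)

Column index: ⌊(42.810 − 39.004) / 0.491⌋ = ⌊7.752⌋ = 7
Row offset from origin: ⌊(59.268 − 55.361) / 0.516⌋ = ⌊7.572⌋ = 7 → row 3 (counted from top)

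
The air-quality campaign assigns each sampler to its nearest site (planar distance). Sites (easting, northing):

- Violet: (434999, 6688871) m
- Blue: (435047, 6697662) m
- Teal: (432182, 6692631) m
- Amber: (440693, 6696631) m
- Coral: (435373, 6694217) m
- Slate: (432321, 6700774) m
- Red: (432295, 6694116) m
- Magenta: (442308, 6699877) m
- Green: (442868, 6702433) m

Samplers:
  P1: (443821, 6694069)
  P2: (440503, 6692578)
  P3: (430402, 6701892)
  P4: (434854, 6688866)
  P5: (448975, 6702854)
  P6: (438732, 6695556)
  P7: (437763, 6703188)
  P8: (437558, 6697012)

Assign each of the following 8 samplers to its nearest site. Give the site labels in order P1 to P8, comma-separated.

Amber, Amber, Slate, Violet, Green, Amber, Green, Blue

P1 → Amber (d²=16348228.00)
P2 → Amber (d²=16462909.00)
P3 → Slate (d²=4932485.00)
P4 → Violet (d²=21050.00)
P5 → Green (d²=37472690.00)
P6 → Amber (d²=5001146.00)
P7 → Green (d²=26631050.00)
P8 → Blue (d²=6727621.00)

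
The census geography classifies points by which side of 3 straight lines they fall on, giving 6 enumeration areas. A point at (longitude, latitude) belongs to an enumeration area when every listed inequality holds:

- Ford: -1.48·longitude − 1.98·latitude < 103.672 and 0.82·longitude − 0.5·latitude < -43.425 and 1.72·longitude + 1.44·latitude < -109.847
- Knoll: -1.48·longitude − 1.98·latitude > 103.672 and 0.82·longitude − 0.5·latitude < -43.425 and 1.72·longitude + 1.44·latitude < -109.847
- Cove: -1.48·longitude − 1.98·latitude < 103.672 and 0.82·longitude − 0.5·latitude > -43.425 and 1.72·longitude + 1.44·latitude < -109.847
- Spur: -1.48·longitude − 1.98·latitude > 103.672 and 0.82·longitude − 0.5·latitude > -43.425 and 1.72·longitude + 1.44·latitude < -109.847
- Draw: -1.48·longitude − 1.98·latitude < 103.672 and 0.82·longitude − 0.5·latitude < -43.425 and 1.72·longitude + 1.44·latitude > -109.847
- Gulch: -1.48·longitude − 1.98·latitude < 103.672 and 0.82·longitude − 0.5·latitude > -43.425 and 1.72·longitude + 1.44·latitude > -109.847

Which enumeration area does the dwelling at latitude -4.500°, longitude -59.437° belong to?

Draw

-1.48·-59.437 − 1.98·-4.500 = 96.877, which is < 103.672
0.82·-59.437 − 0.5·-4.500 = -46.488, which is < -43.425
1.72·-59.437 + 1.44·-4.500 = -108.712, which is > -109.847
This sign pattern matches Draw.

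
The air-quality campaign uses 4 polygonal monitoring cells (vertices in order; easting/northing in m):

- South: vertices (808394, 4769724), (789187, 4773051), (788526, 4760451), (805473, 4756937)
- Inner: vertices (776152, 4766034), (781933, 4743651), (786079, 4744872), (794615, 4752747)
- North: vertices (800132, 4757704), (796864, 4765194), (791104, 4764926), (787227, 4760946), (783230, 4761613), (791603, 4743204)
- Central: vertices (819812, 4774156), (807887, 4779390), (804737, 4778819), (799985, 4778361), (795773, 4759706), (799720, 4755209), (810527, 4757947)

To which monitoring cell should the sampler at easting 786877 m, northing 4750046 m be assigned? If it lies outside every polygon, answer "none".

Cast a ray rightward from (786877, 4750046). For each polygon, the edges (by vertex number in listed order) whose endpoints lie on opposite sides of northing = 4750046, where each meets that height, and whether that is right or left of the point:
South: no edge straddles that height → 0 crossings.
Inner: 1–2 at easting≈780281.3 (left), 3–4 at easting≈791687.3 (right) → 1 crossing.
North: 5–6 at easting≈788491.0 (right), 6–1 at easting≈795627.5 (right) → 2 crossings.
Central: no edge straddles that height → 0 crossings.
Only Inner has an odd count, so the point is inside Inner.

Inner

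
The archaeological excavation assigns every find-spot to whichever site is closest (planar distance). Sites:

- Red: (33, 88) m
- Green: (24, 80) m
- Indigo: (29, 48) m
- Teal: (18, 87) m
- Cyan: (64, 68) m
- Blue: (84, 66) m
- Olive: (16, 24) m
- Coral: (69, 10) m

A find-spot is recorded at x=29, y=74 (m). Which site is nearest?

Squared distances to each site:
Red: 212.000; Green: 61.000; Indigo: 676.000; Teal: 290.000; Cyan: 1261.000; Blue: 3089.000; Olive: 2669.000; Coral: 5696.000.
Minimum at Green.

Green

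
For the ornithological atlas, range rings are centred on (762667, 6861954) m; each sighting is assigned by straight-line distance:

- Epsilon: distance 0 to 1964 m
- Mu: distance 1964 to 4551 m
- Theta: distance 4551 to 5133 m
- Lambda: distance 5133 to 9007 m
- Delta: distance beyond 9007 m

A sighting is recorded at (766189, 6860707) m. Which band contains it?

Distance = √((766189−762667)² + (6860707−6861954)²) = √(12404484.000 + 1555009.000) = 3736.240 m.
1964 ≤ 3736.240 < 4551 → Mu.

Mu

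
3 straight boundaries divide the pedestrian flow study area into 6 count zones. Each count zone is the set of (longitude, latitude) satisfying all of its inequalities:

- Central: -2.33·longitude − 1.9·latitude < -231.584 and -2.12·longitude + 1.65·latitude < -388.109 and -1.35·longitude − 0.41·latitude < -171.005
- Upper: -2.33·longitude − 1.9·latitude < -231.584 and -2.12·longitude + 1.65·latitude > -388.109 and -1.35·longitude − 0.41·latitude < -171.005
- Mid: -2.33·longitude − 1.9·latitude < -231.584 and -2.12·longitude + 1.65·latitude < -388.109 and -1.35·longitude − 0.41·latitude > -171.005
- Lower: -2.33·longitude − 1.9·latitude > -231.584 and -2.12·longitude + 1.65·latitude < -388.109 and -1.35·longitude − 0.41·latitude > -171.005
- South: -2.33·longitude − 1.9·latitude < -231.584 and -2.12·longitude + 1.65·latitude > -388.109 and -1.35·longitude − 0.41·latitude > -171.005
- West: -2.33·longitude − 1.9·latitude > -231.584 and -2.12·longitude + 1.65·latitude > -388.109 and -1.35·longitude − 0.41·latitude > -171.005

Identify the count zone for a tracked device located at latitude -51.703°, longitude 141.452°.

West

-2.33·141.452 − 1.9·-51.703 = -231.347, which is > -231.584
-2.12·141.452 + 1.65·-51.703 = -385.188, which is > -388.109
-1.35·141.452 − 0.41·-51.703 = -169.762, which is > -171.005
This sign pattern matches West.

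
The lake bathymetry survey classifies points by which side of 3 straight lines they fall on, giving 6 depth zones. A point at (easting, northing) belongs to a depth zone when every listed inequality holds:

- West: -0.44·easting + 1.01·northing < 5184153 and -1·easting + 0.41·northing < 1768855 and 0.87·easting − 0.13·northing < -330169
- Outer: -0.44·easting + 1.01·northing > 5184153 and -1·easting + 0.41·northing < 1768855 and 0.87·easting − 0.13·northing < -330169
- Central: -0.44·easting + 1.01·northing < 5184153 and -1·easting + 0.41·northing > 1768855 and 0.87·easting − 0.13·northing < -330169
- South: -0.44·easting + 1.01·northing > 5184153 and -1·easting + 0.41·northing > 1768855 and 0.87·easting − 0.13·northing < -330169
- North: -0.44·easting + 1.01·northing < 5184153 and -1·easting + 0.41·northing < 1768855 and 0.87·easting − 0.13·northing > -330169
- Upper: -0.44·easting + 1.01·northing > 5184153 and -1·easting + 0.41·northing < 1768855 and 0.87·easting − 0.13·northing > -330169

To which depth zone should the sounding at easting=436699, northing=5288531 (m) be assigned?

-0.44·436699 + 1.01·5288531 = 5149268.750, which is < 5184153
-1·436699 + 0.41·5288531 = 1731598.710, which is < 1768855
0.87·436699 − 0.13·5288531 = -307580.900, which is > -330169
This sign pattern matches North.

North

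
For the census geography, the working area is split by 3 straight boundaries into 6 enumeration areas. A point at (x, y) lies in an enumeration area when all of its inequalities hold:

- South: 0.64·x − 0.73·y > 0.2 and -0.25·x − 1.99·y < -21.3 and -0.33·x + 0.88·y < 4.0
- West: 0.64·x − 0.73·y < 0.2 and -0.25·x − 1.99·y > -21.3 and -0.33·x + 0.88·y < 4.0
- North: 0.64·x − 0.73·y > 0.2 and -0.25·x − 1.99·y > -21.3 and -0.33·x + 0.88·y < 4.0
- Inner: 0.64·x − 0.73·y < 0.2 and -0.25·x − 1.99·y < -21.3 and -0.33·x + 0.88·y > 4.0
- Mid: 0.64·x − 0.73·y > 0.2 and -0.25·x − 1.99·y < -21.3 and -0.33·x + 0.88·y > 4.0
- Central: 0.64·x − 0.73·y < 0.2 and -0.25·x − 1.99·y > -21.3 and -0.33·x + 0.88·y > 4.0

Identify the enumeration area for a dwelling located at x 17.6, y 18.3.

Inner

0.64·17.6 − 0.73·18.3 = -2.095, which is < 0.2
-0.25·17.6 − 1.99·18.3 = -40.817, which is < -21.3
-0.33·17.6 + 0.88·18.3 = 10.296, which is > 4.0
This sign pattern matches Inner.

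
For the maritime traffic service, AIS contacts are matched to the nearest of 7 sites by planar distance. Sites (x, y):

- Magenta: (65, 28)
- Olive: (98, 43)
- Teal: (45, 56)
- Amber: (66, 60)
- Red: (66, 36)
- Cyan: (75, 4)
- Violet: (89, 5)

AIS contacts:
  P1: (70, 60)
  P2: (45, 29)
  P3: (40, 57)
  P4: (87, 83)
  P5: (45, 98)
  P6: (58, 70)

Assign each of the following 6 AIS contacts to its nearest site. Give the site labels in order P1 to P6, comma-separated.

Amber, Magenta, Teal, Amber, Teal, Amber

P1 → Amber (d²=16.00)
P2 → Magenta (d²=401.00)
P3 → Teal (d²=26.00)
P4 → Amber (d²=970.00)
P5 → Teal (d²=1764.00)
P6 → Amber (d²=164.00)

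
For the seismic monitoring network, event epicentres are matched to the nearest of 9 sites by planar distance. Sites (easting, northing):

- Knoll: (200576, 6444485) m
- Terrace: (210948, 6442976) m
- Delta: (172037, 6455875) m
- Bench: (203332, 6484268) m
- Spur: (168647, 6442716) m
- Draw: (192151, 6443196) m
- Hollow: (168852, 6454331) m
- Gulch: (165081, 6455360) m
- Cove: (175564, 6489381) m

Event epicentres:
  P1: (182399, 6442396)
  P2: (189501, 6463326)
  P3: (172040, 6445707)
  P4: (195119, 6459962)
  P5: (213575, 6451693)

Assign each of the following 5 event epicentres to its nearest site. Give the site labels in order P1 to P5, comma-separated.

P1 → Draw (d²=95741504.00)
P2 → Delta (d²=360508697.00)
P3 → Spur (d²=20458530.00)
P4 → Knoll (d²=269316378.00)
P5 → Terrace (d²=82887218.00)

Draw, Delta, Spur, Knoll, Terrace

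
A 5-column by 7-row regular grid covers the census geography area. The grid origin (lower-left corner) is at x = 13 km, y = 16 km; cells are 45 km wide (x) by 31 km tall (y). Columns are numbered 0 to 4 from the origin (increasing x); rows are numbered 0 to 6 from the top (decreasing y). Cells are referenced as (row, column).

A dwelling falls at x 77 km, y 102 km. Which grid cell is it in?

Column index: ⌊(77 − 13) / 45⌋ = ⌊1.422⌋ = 1
Row offset from origin: ⌊(102 − 16) / 31⌋ = ⌊2.774⌋ = 2 → row 4 (counted from top)

(4, 1)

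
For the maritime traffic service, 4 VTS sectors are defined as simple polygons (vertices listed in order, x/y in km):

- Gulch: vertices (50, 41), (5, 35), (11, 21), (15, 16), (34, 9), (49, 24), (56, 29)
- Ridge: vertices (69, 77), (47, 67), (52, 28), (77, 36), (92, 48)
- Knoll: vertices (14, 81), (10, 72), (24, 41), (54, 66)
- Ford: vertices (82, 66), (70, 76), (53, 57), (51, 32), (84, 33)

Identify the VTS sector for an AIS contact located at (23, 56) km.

Knoll

Cast a ray rightward from (23, 56). For each polygon, the edges (by vertex number in listed order) whose endpoints lie on opposite sides of y = 56, where each meets that height, and whether that is right or left of the point:
Gulch: no edge straddles that height → 0 crossings.
Ridge: 2–3 at x≈48.4 (right), 5–1 at x≈85.7 (right) → 2 crossings.
Knoll: 2–3 at x≈17.2 (left), 3–4 at x≈42.0 (right) → 1 crossing.
Ford: 3–4 at x≈52.9 (right), 5–1 at x≈82.6 (right) → 2 crossings.
Only Knoll has an odd count, so the point is inside Knoll.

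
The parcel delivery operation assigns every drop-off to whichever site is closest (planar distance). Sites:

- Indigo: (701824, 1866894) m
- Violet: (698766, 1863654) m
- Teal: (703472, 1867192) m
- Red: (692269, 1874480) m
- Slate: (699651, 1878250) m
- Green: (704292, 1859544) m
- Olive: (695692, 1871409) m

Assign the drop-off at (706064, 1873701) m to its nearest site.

Teal

Squared distances to each site:
Indigo: 64312849.000; Violet: 154203013.000; Teal: 49085545.000; Red: 190908866.000; Slate: 61819970.000; Green: 203560633.000; Olive: 112831648.000.
Minimum at Teal.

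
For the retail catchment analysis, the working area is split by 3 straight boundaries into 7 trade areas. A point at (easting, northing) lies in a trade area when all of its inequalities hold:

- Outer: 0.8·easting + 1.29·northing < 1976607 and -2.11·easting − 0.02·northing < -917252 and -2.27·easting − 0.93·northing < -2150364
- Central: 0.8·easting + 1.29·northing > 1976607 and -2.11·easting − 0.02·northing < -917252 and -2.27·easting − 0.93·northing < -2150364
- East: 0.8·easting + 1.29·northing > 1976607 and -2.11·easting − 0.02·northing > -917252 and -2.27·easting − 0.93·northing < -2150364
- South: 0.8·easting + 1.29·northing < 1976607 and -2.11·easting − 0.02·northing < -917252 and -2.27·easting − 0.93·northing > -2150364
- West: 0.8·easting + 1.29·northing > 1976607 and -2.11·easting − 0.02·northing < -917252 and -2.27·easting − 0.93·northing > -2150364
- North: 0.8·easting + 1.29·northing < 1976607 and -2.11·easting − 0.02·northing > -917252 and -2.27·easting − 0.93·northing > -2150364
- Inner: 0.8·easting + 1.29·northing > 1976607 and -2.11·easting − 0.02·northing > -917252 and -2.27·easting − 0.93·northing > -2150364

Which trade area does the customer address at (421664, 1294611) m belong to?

0.8·421664 + 1.29·1294611 = 2007379.390, which is > 1976607
-2.11·421664 − 0.02·1294611 = -915603.260, which is > -917252
-2.27·421664 − 0.93·1294611 = -2161165.510, which is < -2150364
This sign pattern matches East.

East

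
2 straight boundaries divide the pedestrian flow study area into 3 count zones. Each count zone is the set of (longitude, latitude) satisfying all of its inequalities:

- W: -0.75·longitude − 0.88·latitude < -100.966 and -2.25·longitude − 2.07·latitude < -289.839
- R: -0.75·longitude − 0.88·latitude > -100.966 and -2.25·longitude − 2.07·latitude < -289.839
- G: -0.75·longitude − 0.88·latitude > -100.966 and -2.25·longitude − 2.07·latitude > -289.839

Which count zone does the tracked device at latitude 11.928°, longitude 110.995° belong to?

G

-0.75·110.995 − 0.88·11.928 = -93.743, which is > -100.966
-2.25·110.995 − 2.07·11.928 = -274.430, which is > -289.839
This sign pattern matches G.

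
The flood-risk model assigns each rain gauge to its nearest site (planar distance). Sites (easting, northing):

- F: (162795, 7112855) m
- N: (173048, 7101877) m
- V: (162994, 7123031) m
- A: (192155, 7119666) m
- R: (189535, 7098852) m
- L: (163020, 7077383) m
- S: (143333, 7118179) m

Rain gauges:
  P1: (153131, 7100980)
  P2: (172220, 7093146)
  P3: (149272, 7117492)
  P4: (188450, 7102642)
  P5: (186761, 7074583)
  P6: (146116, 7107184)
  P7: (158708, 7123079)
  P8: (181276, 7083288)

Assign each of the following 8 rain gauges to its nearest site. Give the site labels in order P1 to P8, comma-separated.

F, N, S, R, L, S, V, R

P1 → F (d²=234408521.00)
P2 → N (d²=76915945.00)
P3 → S (d²=35743690.00)
P4 → R (d²=15541325.00)
P5 → L (d²=571475081.00)
P6 → S (d²=128635114.00)
P7 → V (d²=18372100.00)
P8 → R (d²=310449177.00)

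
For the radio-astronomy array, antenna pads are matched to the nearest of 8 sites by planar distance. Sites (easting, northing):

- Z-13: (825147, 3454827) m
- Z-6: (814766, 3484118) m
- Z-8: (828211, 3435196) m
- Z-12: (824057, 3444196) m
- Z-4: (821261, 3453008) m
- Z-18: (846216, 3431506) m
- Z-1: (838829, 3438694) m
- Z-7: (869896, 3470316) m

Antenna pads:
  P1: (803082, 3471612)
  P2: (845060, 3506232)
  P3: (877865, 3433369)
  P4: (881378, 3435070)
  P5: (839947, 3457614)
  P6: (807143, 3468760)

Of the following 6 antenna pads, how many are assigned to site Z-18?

P1 → Z-6
P2 → Z-6
P3 → Z-18
P4 → Z-18
P5 → Z-13
P6 → Z-6
2 of the 6 go to Z-18.

2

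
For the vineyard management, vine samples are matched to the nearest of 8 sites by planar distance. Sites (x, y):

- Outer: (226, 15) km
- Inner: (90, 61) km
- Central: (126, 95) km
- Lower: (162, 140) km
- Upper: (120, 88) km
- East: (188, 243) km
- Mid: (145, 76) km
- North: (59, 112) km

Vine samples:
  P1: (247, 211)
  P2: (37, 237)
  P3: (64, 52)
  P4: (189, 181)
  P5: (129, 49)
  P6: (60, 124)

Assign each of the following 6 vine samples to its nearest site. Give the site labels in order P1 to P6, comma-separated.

P1 → East (d²=4505.00)
P2 → North (d²=16109.00)
P3 → Inner (d²=757.00)
P4 → Lower (d²=2410.00)
P5 → Mid (d²=985.00)
P6 → North (d²=145.00)

East, North, Inner, Lower, Mid, North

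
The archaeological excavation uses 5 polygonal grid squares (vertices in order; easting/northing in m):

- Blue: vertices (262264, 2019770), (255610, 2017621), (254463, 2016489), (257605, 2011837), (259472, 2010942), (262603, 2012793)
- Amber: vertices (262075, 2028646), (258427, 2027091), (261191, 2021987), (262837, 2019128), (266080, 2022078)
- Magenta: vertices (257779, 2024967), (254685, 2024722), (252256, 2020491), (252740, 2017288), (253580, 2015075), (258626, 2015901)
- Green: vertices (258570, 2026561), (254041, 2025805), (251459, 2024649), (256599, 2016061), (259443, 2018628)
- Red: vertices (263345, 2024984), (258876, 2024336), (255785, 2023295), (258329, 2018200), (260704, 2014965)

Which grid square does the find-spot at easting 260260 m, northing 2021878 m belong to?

Cast a ray rightward from (260260, 2021878). For each polygon, the edges (by vertex number in listed order) whose endpoints lie on opposite sides of northing = 2021878, where each meets that height, and whether that is right or left of the point:
Blue: no edge straddles that height → 0 crossings.
Amber: 3–4 at easting≈261253.8 (right), 4–5 at easting≈265860.1 (right) → 2 crossings.
Magenta: 2–3 at easting≈253052.3 (left), 6–1 at easting≈258067.6 (left) → 0 crossings.
Green: 3–4 at easting≈253117.5 (left), 5–1 at easting≈259085.3 (left) → 0 crossings.
Red: 3–4 at easting≈256492.5 (left), 5–1 at easting≈262526.3 (right) → 1 crossing.
Only Red has an odd count, so the point is inside Red.

Red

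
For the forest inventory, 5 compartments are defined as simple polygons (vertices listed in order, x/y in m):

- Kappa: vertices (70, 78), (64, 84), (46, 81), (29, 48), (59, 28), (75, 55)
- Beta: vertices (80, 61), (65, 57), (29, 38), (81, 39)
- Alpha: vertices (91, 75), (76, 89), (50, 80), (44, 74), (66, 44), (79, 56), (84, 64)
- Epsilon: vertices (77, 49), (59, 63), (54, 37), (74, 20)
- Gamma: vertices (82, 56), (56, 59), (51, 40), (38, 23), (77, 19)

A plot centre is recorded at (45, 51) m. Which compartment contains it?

Kappa

Cast a ray rightward from (45, 51). For each polygon, the edges (by vertex number in listed order) whose endpoints lie on opposite sides of y = 51, where each meets that height, and whether that is right or left of the point:
Kappa: 3–4 at x≈30.5 (left), 5–6 at x≈72.6 (right) → 1 crossing.
Beta: 2–3 at x≈53.6 (right), 4–1 at x≈80.5 (right) → 2 crossings.
Alpha: 4–5 at x≈60.9 (right), 5–6 at x≈73.6 (right) → 2 crossings.
Epsilon: 1–2 at x≈74.4 (right), 2–3 at x≈56.7 (right) → 2 crossings.
Gamma: 2–3 at x≈53.9 (right), 5–1 at x≈81.3 (right) → 2 crossings.
Only Kappa has an odd count, so the point is inside Kappa.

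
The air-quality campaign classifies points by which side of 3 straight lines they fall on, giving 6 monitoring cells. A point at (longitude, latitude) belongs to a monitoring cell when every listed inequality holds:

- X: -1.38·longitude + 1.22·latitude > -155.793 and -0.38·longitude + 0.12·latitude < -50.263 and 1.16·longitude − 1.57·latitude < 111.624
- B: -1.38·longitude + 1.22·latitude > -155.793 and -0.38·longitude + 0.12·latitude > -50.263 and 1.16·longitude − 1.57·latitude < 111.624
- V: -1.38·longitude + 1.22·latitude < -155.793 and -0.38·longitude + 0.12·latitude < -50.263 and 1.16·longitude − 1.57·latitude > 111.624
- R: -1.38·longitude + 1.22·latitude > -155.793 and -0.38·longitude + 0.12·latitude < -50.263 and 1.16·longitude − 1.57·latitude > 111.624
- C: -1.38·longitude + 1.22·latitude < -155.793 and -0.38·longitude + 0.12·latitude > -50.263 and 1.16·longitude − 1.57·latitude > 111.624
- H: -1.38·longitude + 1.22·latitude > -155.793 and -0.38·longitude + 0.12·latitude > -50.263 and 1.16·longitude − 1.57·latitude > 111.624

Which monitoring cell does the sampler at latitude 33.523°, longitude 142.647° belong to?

-1.38·142.647 + 1.22·33.523 = -155.955, which is < -155.793
-0.38·142.647 + 0.12·33.523 = -50.183, which is > -50.263
1.16·142.647 − 1.57·33.523 = 112.839, which is > 111.624
This sign pattern matches C.

C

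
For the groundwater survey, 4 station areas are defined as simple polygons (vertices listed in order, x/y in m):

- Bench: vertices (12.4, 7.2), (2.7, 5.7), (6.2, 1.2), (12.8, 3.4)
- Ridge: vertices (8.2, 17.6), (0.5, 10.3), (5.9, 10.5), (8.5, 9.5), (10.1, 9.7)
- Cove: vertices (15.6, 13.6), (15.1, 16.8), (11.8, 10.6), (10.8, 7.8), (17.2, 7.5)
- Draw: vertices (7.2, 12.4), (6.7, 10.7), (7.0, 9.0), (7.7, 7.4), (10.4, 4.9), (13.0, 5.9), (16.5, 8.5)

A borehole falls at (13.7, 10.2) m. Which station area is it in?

Cove

Cast a ray rightward from (13.7, 10.2). For each polygon, the edges (by vertex number in listed order) whose endpoints lie on opposite sides of y = 10.2, where each meets that height, and whether that is right or left of the point:
Bench: no edge straddles that height → 0 crossings.
Ridge: 3–4 at x≈6.68 (left), 5–1 at x≈9.98 (left) → 0 crossings.
Cove: 3–4 at x≈11.66 (left), 5–1 at x≈16.49 (right) → 1 crossing.
Draw: 2–3 at x≈6.79 (left), 7–1 at x≈12.45 (left) → 0 crossings.
Only Cove has an odd count, so the point is inside Cove.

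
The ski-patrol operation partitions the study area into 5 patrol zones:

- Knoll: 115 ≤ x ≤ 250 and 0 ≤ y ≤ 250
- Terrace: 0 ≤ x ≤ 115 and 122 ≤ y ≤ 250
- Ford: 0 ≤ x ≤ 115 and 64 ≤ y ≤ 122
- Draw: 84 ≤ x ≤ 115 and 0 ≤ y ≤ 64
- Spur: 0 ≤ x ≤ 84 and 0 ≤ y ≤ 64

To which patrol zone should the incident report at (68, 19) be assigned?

Spur

The point has x = 68 and y = 19.
Only Spur satisfies 0 ≤ x ≤ 84 and 0 ≤ y ≤ 64.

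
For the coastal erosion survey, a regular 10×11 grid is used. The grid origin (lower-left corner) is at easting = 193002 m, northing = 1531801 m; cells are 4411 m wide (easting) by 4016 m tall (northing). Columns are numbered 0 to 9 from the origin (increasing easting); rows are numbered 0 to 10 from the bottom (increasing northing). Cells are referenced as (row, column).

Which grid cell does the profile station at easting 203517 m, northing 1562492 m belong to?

Column index: ⌊(203517 − 193002) / 4411⌋ = ⌊2.384⌋ = 2
Row offset from origin: ⌊(1562492 − 1531801) / 4016⌋ = ⌊7.642⌋ = 7 → row 7

(7, 2)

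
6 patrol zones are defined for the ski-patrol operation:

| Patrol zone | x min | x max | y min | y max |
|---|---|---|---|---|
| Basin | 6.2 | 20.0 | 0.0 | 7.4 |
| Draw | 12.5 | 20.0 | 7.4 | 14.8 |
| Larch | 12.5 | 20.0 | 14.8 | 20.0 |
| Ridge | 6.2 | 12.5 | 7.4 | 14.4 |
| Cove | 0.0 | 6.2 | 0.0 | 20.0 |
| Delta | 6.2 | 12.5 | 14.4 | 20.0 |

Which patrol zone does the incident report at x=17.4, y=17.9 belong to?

The point has x = 17.4 and y = 17.9.
Only Larch satisfies 12.5 ≤ x ≤ 20.0 and 14.8 ≤ y ≤ 20.0.

Larch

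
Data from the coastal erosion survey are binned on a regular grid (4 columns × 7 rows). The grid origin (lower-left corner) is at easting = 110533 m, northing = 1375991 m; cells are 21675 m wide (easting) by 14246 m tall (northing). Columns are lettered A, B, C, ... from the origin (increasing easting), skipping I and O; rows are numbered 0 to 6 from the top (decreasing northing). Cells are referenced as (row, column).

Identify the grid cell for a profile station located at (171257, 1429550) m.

Column index: ⌊(171257 − 110533) / 21675⌋ = ⌊2.802⌋ = 2 → column C
Row offset from origin: ⌊(1429550 − 1375991) / 14246⌋ = ⌊3.760⌋ = 3 → row 3 (counted from top)

(3, C)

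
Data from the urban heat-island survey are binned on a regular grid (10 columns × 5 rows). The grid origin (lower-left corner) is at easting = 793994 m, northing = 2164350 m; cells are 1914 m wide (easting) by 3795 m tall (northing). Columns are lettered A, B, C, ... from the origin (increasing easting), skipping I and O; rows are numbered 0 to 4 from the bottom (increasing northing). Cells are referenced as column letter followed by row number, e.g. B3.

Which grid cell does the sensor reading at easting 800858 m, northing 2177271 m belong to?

Column index: ⌊(800858 − 793994) / 1914⌋ = ⌊3.586⌋ = 3 → column D
Row offset from origin: ⌊(2177271 − 2164350) / 3795⌋ = ⌊3.405⌋ = 3 → row 3

D3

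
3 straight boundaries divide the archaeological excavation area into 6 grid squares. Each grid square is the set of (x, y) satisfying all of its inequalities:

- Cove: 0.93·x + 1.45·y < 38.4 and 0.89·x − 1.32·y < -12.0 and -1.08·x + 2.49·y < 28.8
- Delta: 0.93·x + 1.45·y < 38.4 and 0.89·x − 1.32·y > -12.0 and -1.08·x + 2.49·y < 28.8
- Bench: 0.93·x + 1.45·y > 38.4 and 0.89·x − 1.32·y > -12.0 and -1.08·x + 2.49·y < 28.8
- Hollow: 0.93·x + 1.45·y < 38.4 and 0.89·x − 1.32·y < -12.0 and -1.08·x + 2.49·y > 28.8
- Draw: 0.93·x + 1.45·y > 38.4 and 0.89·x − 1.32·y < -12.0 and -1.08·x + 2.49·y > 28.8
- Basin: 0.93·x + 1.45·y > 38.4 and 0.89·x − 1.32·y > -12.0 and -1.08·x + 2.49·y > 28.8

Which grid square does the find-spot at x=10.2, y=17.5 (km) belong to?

Hollow

0.93·10.2 + 1.45·17.5 = 34.861, which is < 38.4
0.89·10.2 − 1.32·17.5 = -14.022, which is < -12.0
-1.08·10.2 + 2.49·17.5 = 32.559, which is > 28.8
This sign pattern matches Hollow.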